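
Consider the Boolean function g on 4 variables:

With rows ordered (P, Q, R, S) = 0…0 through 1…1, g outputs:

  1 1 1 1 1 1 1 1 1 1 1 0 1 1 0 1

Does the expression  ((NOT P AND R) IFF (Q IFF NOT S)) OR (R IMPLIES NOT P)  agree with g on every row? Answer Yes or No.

Test each input against both g and the formula:
  P=0, Q=0, R=0, S=0: formula gives 1, g = 1 ✓
  P=0, Q=0, R=0, S=1: formula gives 1, g = 1 ✓
  P=0, Q=0, R=1, S=0: formula gives 1, g = 1 ✓
  P=0, Q=0, R=1, S=1: formula gives 1, g = 1 ✓
  … (the remaining 12 rows also agree.)
All 16 rows match — the expression computes g exactly.

Yes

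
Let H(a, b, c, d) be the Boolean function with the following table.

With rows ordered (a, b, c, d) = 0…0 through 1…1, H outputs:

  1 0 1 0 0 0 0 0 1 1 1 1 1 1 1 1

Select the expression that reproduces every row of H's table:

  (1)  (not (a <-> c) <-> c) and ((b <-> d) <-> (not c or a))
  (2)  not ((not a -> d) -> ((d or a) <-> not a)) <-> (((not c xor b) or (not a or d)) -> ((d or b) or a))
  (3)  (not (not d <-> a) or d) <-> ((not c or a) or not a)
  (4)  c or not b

2

(1) fails at (0,0,1,0): the formula yields 0, H is 1.
(3) fails at (0,0,0,1): the formula yields 1, H is 0.
(4) fails at (0,0,0,1): the formula yields 1, H is 0.
Only (2) survives; checking it on all 16 rows confirms it matches H.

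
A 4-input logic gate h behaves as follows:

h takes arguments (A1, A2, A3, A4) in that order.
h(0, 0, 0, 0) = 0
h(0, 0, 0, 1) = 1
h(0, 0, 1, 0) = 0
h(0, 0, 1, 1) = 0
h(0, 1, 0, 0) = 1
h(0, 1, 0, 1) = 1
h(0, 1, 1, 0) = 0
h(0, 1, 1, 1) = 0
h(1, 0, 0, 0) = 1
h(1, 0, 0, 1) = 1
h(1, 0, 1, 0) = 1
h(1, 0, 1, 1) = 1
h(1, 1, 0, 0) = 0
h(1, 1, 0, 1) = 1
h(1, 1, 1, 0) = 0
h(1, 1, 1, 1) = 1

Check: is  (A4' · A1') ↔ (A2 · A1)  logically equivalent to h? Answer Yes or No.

Check the formula against h row by row:
  A1=0, A2=0, A3=0, A4=0: formula gives 0, h = 0 ✓
  A1=0, A2=0, A3=0, A4=1: formula gives 1, h = 1 ✓
  A1=0, A2=0, A3=1, A4=0: formula gives 0, h = 0 ✓
  A1=0, A2=0, A3=1, A4=1: formula gives 1, but h = 0 ✗
A single disagreement suffices: at (0,0,1,1) they differ, so the formula does not compute h.

No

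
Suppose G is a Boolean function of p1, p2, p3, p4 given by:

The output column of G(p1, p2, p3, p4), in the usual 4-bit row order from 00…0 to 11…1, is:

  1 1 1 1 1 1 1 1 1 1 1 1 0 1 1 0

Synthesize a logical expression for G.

The 0-rows are (1,1,0,0), (1,1,1,1). Take each as a conjunction (p1·p2·¬p3·¬p4, p1·p2·p3·p4), form their disjunction, and complement — that gives a formula that is 1 everywhere G is.

G(p1, p2, p3, p4) = ~((((p1 & p2) & ~p3) & ~p4) | (((p1 & p2) & p3) & p4))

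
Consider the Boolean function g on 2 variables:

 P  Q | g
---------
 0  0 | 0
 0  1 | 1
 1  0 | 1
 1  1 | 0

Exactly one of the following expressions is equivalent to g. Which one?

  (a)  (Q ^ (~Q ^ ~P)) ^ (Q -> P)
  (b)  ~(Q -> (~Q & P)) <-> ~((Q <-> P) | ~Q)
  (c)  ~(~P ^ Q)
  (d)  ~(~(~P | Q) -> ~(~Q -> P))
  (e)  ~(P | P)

(a) disagrees with g on (0,0) (formula → 1, table → 0); rule it out.
(b) disagrees with g on (0,0) (formula → 1, table → 0); rule it out.
(d) disagrees with g on (0,1) (formula → 0, table → 1); rule it out.
(e) disagrees with g on (0,0) (formula → 1, table → 0); rule it out.
(c) is the remaining candidate, and it agrees with g on all 4 inputs.

c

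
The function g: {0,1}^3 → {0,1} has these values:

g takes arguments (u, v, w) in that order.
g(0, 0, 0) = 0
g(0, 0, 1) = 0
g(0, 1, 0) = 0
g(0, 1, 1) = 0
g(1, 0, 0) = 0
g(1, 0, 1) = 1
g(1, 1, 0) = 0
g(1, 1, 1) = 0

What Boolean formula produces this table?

g(u, v, w) = (u · v') · w

Only row (1,0,1) gives 1. That row's minterm u·¬v·w is g directly.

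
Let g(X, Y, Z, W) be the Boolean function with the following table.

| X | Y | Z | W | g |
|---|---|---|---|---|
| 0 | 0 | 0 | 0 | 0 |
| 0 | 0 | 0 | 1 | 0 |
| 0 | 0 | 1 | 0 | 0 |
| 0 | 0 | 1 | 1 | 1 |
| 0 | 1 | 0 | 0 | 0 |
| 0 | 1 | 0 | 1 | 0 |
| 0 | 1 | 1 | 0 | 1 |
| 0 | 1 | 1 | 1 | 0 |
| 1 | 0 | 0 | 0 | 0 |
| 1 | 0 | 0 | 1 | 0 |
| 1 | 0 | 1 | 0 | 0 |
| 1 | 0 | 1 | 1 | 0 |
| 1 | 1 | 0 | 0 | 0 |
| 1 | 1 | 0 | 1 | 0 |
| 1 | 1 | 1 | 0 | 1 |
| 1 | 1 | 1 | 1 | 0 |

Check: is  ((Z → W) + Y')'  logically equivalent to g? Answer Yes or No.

No

Evaluate ((Z → W) + Y')' on each row and compare to g:
  X=0, Y=0, Z=0, W=0: formula gives 0, g = 0 ✓
  X=0, Y=0, Z=0, W=1: formula gives 0, g = 0 ✓
  X=0, Y=0, Z=1, W=0: formula gives 0, g = 0 ✓
  X=0, Y=0, Z=1, W=1: formula gives 0, but g = 1 ✗
Row (0,0,1,1) is a counterexample, so the formula is not equivalent to g.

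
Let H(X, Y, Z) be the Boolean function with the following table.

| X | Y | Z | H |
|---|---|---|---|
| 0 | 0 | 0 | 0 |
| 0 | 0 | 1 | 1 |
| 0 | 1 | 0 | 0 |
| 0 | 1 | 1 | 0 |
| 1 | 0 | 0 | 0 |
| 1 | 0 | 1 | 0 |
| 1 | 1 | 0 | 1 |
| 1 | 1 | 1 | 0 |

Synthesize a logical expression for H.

The 1-rows are (0,0,1), (1,1,0). Each contributes one minterm — ¬X·¬Y·Z; X·Y·¬Z — and their disjunction is a sum-of-products form of H.

H(X, Y, Z) = ((not X and not Y) and Z) or ((X and Y) and not Z)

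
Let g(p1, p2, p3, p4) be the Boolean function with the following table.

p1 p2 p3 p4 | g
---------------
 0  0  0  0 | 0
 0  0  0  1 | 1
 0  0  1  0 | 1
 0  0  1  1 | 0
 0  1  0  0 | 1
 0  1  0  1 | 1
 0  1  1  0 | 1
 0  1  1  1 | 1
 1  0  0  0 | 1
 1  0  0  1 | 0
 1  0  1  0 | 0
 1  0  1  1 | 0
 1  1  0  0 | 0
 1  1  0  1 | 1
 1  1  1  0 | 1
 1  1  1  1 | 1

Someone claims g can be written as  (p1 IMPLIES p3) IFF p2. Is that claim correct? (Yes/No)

Check the formula against g row by row:
  p1=0, p2=0, p3=0, p4=0: formula gives 0, g = 0 ✓
  p1=0, p2=0, p3=0, p4=1: formula gives 0, but g = 1 ✗
Since they disagree at (0,0,0,1), the expression is not a correct formula for g.

No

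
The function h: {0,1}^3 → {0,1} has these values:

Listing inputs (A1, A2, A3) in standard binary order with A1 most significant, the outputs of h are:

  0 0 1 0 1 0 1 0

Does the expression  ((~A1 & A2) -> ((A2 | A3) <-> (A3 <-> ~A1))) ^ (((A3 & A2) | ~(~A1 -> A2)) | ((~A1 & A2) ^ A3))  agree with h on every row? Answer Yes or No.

Yes

Check the formula against h row by row:
  A1=0, A2=0, A3=0: formula gives 0, h = 0 ✓
  A1=0, A2=0, A3=1: formula gives 0, h = 0 ✓
  A1=0, A2=1, A3=0: formula gives 1, h = 1 ✓
  A1=0, A2=1, A3=1: formula gives 0, h = 0 ✓
  A1=1, A2=0, A3=0: formula gives 1, h = 1 ✓
  …and likewise for the remaining 3 rows.
Every row agrees, so the formula is equivalent.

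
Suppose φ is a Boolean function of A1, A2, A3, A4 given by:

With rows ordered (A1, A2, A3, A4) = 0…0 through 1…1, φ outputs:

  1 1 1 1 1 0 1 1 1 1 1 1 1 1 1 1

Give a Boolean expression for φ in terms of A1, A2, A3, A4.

Only row (0,1,0,1) gives 0. So φ is 1 everywhere except there — the complement of the minterm ¬A1·A2·¬A3·A4.

φ(A1, A2, A3, A4) = NOT (((NOT A1 AND A2) AND NOT A3) AND A4)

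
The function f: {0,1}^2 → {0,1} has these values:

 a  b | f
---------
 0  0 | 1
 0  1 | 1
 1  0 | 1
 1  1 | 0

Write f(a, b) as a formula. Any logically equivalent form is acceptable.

f(a, b) = ~(a & b)

The output is 0 only when every input is 1 — NAND of all inputs.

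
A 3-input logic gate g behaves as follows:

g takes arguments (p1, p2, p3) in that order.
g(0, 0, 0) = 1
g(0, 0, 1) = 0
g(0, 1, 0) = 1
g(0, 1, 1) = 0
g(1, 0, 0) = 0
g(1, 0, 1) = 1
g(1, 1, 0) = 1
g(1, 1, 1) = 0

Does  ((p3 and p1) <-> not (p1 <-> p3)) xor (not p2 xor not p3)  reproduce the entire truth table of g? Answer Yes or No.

No

Evaluate ((p3 and p1) <-> not (p1 <-> p3)) xor (not p2 xor not p3) on each row and compare to g:
  p1=0, p2=0, p3=0: formula gives 1, g = 1 ✓
  p1=0, p2=0, p3=1: formula gives 1, but g = 0 ✗
Row (0,0,1) is a counterexample, so the formula is not equivalent to g.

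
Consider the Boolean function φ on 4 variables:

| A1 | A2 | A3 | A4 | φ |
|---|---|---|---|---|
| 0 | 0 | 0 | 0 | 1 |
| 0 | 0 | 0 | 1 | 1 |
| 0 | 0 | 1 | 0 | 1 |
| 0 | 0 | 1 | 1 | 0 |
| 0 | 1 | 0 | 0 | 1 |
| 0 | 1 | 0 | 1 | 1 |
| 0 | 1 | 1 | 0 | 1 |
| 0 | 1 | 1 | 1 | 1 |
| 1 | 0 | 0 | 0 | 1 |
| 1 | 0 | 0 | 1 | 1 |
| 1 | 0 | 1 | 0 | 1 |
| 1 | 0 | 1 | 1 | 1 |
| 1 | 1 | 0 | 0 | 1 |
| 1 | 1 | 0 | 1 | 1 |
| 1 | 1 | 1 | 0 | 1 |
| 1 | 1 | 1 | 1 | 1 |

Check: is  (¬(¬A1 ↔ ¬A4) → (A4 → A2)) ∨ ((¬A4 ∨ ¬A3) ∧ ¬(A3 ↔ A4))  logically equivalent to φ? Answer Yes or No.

Evaluate (¬(¬A1 ↔ ¬A4) → (A4 → A2)) ∨ ((¬A4 ∨ ¬A3) ∧ ¬(A3 ↔ A4)) on each row and compare to φ:
  A1=0, A2=0, A3=0, A4=0: formula gives 1, φ = 1 ✓
  A1=0, A2=0, A3=0, A4=1: formula gives 1, φ = 1 ✓
  A1=0, A2=0, A3=1, A4=0: formula gives 1, φ = 1 ✓
  A1=0, A2=0, A3=1, A4=1: formula gives 0, φ = 0 ✓
  …and likewise for the remaining 12 rows.
Every row agrees, so the formula is equivalent.

Yes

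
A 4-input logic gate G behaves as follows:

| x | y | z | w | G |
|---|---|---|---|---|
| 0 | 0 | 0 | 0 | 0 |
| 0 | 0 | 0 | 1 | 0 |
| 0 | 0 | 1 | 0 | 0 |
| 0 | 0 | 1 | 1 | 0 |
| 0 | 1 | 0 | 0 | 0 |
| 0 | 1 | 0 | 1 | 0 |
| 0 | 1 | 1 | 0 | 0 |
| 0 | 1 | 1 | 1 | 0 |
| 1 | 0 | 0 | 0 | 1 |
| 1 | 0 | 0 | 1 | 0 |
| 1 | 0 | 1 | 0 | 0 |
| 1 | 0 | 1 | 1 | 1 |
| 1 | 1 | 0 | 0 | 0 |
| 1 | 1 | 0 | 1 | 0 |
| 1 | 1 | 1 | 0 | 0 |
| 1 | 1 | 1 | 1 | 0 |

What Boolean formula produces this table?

G(x, y, z, w) = (((x & ~y) & ~z) & ~w) | (((x & ~y) & z) & w)

G=1 on 2 inputs: (1,0,0,0), (1,0,1,1). Reading each as a conjunction of literals (x·¬y·¬z·¬w, x·¬y·z·w) and taking the OR gives the canonical DNF.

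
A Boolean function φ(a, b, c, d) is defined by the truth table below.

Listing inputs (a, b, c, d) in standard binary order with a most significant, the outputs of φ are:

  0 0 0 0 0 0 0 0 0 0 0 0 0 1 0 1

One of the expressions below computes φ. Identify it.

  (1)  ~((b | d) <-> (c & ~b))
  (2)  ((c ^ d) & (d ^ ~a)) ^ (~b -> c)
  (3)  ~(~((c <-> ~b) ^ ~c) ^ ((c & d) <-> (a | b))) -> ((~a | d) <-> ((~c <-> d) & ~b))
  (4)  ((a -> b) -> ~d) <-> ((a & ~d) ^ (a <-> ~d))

4

(1) disagrees with φ on (0,0,0,1) (formula → 1, table → 0); rule it out.
(2) disagrees with φ on (0,0,1,1) (formula → 1, table → 0); rule it out.
(3) disagrees with φ on (0,0,0,0) (formula → 1, table → 0); rule it out.
Only (4) survives; checking it on all 16 rows confirms it matches φ.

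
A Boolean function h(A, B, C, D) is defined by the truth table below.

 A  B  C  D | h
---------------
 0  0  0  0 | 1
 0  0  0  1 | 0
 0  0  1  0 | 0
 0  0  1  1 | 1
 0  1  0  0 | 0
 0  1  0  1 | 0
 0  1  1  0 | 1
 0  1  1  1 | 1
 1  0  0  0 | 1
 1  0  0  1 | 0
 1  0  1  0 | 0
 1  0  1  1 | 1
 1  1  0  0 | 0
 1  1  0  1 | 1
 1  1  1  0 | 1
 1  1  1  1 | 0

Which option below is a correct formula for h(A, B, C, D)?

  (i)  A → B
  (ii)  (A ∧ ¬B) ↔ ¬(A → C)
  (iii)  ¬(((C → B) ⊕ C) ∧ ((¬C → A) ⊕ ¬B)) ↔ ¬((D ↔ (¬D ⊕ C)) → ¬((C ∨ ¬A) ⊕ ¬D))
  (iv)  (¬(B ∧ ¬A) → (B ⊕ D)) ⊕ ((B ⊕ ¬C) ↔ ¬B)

iv

(i) fails at (0,0,0,1): the formula yields 1, h is 0.
(ii) fails at (0,0,0,1): the formula yields 1, h is 0.
(iii) fails at (0,0,0,1): the formula yields 1, h is 0.
(iv) is the remaining candidate, and it agrees with h on all 16 inputs.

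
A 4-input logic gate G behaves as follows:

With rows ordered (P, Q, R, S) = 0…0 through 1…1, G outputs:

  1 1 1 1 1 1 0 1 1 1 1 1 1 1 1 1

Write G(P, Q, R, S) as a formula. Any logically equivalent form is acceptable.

G(P, Q, R, S) = NOT (((NOT P AND Q) AND R) AND NOT S)

Only row (0,1,1,0) gives 0. So G is 1 everywhere except there — the complement of the minterm ¬P·Q·R·¬S.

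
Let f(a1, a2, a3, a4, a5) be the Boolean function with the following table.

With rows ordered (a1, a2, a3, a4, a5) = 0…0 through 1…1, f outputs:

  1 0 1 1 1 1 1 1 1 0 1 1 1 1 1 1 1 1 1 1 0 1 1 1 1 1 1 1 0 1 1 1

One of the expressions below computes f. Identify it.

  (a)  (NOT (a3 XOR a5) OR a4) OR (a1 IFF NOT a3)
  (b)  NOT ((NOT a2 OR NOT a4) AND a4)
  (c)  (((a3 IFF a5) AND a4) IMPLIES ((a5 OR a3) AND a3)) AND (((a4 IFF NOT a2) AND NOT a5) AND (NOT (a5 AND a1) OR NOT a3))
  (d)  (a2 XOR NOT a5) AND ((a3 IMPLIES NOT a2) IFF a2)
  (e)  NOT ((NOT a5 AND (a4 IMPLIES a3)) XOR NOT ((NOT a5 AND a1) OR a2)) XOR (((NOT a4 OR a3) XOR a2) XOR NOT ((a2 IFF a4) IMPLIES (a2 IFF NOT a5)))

a

(b) disagrees with f on (0,0,0,0,1) (formula → 1, table → 0); rule it out.
(c) disagrees with f on (0,0,0,0,0) (formula → 0, table → 1); rule it out.
(d) disagrees with f on (0,0,0,0,0) (formula → 0, table → 1); rule it out.
(e) disagrees with f on (0,0,0,0,1) (formula → 1, table → 0); rule it out.
(a) is the remaining candidate, and it agrees with f on all 32 inputs.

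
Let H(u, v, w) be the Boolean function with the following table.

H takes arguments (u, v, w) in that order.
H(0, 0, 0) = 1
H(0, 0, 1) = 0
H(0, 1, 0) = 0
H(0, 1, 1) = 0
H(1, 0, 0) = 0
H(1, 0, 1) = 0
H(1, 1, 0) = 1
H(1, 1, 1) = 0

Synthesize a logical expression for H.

Collect the rows where H=1 — (0,0,0), (1,1,0) — and write one minterm per row: ¬u·¬v·¬w, u·v·¬w. Their union (logical OR) reproduces the table exactly.

H(u, v, w) = ((¬u ∧ ¬v) ∧ ¬w) ∨ ((u ∧ v) ∧ ¬w)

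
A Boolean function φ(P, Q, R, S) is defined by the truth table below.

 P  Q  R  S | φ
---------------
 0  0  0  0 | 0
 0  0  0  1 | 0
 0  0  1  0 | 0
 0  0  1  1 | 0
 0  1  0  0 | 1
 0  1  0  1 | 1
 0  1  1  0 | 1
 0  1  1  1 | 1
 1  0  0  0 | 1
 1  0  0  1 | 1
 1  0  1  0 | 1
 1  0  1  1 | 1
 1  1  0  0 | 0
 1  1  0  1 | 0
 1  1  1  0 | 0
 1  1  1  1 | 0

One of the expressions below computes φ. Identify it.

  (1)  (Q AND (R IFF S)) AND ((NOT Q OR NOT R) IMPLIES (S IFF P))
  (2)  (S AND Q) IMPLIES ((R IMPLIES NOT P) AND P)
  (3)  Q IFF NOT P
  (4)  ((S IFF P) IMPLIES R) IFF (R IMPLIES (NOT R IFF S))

(1): at (0,1,0,1) it gives 0, but φ = 1 — eliminated.
(2): at (0,0,0,0) it gives 1, but φ = 0 — eliminated.
(4): at (0,0,0,1) it gives 1, but φ = 0 — eliminated.
(3) is the remaining candidate, and it agrees with φ on all 16 inputs.

3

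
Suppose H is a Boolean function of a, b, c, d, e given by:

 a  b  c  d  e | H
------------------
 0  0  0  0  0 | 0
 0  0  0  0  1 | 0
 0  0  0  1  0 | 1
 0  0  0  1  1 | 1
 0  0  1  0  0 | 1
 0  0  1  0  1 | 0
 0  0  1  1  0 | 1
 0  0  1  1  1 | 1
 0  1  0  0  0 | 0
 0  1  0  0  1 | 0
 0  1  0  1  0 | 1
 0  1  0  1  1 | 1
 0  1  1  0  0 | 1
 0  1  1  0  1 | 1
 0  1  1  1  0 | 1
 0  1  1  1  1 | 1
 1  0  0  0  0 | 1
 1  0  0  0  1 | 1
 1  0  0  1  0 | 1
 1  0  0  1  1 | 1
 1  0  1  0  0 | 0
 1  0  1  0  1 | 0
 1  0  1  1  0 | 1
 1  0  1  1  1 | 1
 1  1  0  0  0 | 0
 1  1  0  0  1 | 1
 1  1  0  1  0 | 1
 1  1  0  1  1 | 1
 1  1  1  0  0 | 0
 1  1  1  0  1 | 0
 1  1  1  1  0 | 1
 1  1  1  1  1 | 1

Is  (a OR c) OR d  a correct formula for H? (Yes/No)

No

Test each input against both H and the formula:
  a=0, b=0, c=0, d=0, e=0: formula gives 0, H = 0 ✓
  a=0, b=0, c=0, d=0, e=1: formula gives 0, H = 0 ✓
  a=0, b=0, c=0, d=1, e=0: formula gives 1, H = 1 ✓
  a=0, b=0, c=0, d=1, e=1: formula gives 1, H = 1 ✓
  …
  a=0, b=0, c=1, d=0, e=1: formula gives 1, but H = 0 ✗
Since they disagree at (0,0,1,0,1), the expression is not a correct formula for H.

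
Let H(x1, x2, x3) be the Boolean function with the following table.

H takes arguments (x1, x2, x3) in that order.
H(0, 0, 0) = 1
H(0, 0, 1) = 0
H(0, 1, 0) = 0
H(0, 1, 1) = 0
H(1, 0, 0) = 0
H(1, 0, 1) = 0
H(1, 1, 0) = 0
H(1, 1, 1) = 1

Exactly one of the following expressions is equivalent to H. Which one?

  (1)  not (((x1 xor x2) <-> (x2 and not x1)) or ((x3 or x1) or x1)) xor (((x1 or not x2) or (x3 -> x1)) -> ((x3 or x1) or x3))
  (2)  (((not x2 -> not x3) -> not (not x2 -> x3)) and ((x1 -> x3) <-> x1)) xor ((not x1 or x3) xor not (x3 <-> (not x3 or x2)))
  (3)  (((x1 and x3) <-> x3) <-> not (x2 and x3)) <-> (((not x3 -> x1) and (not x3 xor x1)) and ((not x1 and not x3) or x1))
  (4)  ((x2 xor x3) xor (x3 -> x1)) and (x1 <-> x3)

4

(1) disagrees with H on (0,0,0) (formula → 0, table → 1); rule it out.
(2) disagrees with H on (0,0,0) (formula → 0, table → 1); rule it out.
(3) disagrees with H on (0,0,0) (formula → 0, table → 1); rule it out.
That leaves (4). Evaluating it on every row reproduces the table of H exactly.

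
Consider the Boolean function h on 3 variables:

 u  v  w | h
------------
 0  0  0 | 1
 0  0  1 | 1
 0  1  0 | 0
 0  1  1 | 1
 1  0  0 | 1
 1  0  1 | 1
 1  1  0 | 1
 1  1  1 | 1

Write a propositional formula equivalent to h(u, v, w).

h(u, v, w) = not ((not u and v) and not w)

Only row (0,1,0) gives 0. So h is 1 everywhere except there — the complement of the minterm ¬u·v·¬w.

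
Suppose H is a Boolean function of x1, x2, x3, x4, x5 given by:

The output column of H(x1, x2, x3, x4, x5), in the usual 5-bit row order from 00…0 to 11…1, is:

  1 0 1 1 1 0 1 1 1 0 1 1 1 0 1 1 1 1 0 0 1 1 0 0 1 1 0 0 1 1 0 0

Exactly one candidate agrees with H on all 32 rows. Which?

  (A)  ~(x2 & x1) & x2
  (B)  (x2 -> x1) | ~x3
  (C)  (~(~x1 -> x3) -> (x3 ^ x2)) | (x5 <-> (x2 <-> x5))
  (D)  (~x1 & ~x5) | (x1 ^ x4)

(A): at (0,0,0,0,0) it gives 0, but H = 1 — eliminated.
(B): at (0,0,0,0,1) it gives 1, but H = 0 — eliminated.
(C): at (0,0,0,0,0) it gives 0, but H = 1 — eliminated.
Only (D) survives; checking it on all 32 rows confirms it matches H.

D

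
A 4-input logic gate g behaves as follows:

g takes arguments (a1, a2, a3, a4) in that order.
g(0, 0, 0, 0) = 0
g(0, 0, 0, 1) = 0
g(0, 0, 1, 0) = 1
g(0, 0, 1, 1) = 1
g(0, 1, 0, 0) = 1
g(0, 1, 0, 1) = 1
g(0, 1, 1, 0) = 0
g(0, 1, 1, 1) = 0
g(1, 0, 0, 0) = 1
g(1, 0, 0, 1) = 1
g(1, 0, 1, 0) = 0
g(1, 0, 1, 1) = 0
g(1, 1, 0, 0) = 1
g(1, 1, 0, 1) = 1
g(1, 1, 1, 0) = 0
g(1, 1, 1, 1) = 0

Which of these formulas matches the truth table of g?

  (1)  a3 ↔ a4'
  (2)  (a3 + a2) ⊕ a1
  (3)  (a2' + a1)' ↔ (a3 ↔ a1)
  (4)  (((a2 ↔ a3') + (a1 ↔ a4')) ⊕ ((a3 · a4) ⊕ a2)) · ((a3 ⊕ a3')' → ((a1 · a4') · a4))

(1) disagrees with g on (0,0,0,1) (formula → 1, table → 0); rule it out.
(2) disagrees with g on (0,1,1,0) (formula → 1, table → 0); rule it out.
(4) disagrees with g on (0,0,0,1) (formula → 1, table → 0); rule it out.
(3) is the remaining candidate, and it agrees with g on all 16 inputs.

3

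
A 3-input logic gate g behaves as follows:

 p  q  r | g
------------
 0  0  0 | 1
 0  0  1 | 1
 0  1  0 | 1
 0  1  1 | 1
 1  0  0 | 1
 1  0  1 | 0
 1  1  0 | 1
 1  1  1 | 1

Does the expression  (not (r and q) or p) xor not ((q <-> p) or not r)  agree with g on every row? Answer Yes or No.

Evaluate (not (r and q) or p) xor not ((q <-> p) or not r) on each row and compare to g:
  p=0, q=0, r=0: formula gives 1, g = 1 ✓
  p=0, q=0, r=1: formula gives 1, g = 1 ✓
  p=0, q=1, r=0: formula gives 1, g = 1 ✓
  p=0, q=1, r=1: formula gives 1, g = 1 ✓
  p=1, q=0, r=0: formula gives 1, g = 1 ✓
  …and likewise for the remaining 3 rows.
No disagreement on any input; they are logically equivalent.

Yes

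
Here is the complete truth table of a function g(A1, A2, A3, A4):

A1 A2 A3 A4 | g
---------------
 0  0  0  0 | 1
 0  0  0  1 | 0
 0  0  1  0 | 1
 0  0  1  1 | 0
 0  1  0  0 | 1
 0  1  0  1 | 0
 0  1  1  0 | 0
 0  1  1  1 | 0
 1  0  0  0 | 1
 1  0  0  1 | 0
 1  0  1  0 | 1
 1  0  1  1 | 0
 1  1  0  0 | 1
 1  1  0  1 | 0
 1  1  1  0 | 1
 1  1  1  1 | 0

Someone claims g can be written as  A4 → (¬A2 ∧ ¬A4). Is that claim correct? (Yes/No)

Test each input against both g and the formula:
  A1=0, A2=0, A3=0, A4=0: formula gives 1, g = 1 ✓
  A1=0, A2=0, A3=0, A4=1: formula gives 0, g = 0 ✓
  A1=0, A2=0, A3=1, A4=0: formula gives 1, g = 1 ✓
  A1=0, A2=0, A3=1, A4=1: formula gives 0, g = 0 ✓
  …
  A1=0, A2=1, A3=1, A4=0: formula gives 1, but g = 0 ✗
Row (0,1,1,0) is a counterexample, so the formula is not equivalent to g.

No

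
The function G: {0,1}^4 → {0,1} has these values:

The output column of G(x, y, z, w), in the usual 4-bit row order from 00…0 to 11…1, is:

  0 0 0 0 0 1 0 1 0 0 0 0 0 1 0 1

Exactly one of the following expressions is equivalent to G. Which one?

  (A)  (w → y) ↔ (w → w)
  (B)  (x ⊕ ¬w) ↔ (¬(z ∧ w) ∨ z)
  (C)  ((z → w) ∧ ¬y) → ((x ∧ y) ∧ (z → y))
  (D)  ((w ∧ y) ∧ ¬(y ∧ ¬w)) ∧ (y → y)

(A): at (0,0,0,0) it gives 1, but G = 0 — eliminated.
(B): at (0,0,0,0) it gives 1, but G = 0 — eliminated.
(C): at (0,0,1,0) it gives 1, but G = 0 — eliminated.
Only (D) survives; checking it on all 16 rows confirms it matches G.

D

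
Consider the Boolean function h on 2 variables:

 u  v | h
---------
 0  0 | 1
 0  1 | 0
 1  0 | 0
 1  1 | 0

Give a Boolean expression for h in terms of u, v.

h(u, v) = ¬(u ∨ v)

The output is 1 only when every input is 0 — NOR of all inputs.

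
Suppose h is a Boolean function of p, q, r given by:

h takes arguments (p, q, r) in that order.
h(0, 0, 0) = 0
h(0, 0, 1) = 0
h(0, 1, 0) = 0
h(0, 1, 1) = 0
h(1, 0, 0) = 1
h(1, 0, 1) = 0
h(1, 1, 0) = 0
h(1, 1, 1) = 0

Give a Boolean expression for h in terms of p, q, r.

h is 1 on exactly one input, (1,0,0), whose minterm is p·¬q·¬r. So h is just that conjunction.

h(p, q, r) = (p · q') · r'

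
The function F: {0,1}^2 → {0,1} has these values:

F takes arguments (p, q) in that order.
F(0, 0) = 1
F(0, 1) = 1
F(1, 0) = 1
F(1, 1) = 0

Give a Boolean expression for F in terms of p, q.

The output is 0 only when every input is 1 — NAND of all inputs.

F(p, q) = (p · q)'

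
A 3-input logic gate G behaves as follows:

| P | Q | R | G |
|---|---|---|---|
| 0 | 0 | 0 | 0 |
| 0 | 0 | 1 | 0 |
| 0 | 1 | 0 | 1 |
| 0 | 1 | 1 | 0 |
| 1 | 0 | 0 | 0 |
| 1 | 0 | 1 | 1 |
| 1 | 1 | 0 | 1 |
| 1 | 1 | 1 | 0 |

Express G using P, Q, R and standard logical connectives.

G(P, Q, R) = (((NOT P AND Q) AND NOT R) OR ((P AND NOT Q) AND R)) OR ((P AND Q) AND NOT R)

Collect the rows where G=1 — (0,1,0), (1,0,1), (1,1,0) — and write one minterm per row: ¬P·Q·¬R, P·¬Q·R, P·Q·¬R. Their union (logical OR) reproduces the table exactly.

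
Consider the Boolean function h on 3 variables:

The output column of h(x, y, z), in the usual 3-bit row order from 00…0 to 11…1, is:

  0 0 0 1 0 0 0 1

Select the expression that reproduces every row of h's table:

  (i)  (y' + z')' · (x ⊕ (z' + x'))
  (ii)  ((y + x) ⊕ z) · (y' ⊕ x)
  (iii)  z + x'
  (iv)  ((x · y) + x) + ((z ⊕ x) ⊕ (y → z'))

i

(ii) disagrees with h on (0,0,1) (formula → 1, table → 0); rule it out.
(iii) disagrees with h on (0,0,0) (formula → 1, table → 0); rule it out.
(iv) disagrees with h on (0,0,0) (formula → 1, table → 0); rule it out.
That leaves (i). Evaluating it on every row reproduces the table of h exactly.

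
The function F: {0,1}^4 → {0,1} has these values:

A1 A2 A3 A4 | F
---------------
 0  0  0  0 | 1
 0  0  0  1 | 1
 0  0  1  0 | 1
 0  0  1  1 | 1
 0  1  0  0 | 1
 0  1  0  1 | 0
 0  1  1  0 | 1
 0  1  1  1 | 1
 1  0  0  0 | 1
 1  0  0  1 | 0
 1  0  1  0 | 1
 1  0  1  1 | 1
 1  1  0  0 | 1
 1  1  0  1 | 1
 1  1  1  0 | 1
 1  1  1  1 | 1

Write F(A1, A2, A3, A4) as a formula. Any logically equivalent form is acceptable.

There are just 2 zero rows: (0,1,0,1), (1,0,0,1). Their minterms are ¬A1·A2·¬A3·A4, A1·¬A2·¬A3·A4; the OR of those covers precisely the 0-outputs, and negating it yields F.

F(A1, A2, A3, A4) = ¬((((¬A1 ∧ A2) ∧ ¬A3) ∧ A4) ∨ (((A1 ∧ ¬A2) ∧ ¬A3) ∧ A4))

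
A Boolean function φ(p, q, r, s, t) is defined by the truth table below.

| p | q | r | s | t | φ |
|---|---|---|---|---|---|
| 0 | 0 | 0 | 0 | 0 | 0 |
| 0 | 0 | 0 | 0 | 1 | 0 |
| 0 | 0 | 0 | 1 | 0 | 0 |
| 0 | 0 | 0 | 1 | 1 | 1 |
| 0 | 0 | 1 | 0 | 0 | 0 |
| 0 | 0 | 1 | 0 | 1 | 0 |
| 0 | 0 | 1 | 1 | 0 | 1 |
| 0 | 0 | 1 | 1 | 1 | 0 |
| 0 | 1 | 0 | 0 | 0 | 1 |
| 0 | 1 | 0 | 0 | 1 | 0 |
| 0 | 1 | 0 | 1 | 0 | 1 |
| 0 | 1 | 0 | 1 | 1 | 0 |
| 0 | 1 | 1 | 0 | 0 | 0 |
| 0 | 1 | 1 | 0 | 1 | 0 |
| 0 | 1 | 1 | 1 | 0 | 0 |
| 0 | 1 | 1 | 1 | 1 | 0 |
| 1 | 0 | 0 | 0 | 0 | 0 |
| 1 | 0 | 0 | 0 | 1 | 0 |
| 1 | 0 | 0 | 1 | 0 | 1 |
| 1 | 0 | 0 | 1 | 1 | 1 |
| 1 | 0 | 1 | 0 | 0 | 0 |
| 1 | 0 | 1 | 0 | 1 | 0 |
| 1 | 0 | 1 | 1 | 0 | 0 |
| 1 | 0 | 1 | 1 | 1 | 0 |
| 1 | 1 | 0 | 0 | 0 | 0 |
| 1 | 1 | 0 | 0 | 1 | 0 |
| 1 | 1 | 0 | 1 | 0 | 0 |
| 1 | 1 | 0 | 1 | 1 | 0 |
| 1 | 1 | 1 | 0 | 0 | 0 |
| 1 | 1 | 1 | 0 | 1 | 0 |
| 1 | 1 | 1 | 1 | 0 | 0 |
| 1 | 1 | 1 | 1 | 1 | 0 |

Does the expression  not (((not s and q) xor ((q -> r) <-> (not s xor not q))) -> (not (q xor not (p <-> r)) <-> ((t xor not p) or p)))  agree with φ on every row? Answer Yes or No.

Yes

Test each input against both φ and the formula:
  p=0, q=0, r=0, s=0, t=0: formula gives 0, φ = 0 ✓
  p=0, q=0, r=0, s=0, t=1: formula gives 0, φ = 0 ✓
  p=0, q=0, r=0, s=1, t=0: formula gives 0, φ = 0 ✓
  p=0, q=0, r=0, s=1, t=1: formula gives 1, φ = 1 ✓
  …and likewise for the remaining 28 rows.
No disagreement on any input; they are logically equivalent.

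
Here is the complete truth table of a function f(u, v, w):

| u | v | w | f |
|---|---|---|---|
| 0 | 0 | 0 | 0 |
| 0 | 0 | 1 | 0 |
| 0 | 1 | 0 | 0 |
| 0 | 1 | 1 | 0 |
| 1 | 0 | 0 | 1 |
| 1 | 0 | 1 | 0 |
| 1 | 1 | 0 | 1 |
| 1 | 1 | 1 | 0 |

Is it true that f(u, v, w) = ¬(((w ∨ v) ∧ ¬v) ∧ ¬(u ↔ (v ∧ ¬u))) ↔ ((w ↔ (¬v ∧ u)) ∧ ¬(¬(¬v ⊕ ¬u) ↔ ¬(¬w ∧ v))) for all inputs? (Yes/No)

No

Test each input against both f and the formula:
  u=0, v=0, w=0: formula gives 0, f = 0 ✓
  u=0, v=0, w=1: formula gives 0, f = 0 ✓
  u=0, v=1, w=0: formula gives 0, f = 0 ✓
  u=0, v=1, w=1: formula gives 0, f = 0 ✓
  u=1, v=0, w=0: formula gives 0, but f = 1 ✗
Since they disagree at (1,0,0), the expression is not a correct formula for f.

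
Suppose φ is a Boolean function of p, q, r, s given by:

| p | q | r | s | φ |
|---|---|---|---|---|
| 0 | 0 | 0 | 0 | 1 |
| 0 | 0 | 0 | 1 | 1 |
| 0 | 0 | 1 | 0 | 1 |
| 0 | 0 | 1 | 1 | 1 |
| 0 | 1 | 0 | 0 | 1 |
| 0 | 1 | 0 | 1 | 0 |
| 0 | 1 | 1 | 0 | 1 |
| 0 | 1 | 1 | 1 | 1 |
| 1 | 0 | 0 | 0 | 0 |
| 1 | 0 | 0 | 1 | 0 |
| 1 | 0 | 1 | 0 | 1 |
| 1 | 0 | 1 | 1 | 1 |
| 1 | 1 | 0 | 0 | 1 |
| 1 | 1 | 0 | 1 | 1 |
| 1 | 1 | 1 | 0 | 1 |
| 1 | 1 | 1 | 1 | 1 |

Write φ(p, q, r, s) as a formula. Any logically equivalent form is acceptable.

φ(p, q, r, s) = NOT (((((NOT p AND q) AND NOT r) AND s) OR (((p AND NOT q) AND NOT r) AND NOT s)) OR (((p AND NOT q) AND NOT r) AND s))

The 0-rows are (0,1,0,1), (1,0,0,0), (1,0,0,1). Take each as a conjunction (¬p·q·¬r·s, p·¬q·¬r·¬s, p·¬q·¬r·s), form their disjunction, and complement — that gives a formula that is 1 everywhere φ is.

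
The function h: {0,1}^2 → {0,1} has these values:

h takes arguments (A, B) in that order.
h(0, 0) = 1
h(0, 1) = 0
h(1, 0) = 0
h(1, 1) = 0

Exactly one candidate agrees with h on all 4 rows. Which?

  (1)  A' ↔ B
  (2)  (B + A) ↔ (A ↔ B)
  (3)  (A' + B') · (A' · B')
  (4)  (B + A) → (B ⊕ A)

(1) disagrees with h on (0,0) (formula → 0, table → 1); rule it out.
(2) disagrees with h on (0,0) (formula → 0, table → 1); rule it out.
(4) disagrees with h on (0,1) (formula → 1, table → 0); rule it out.
That leaves (3). Evaluating it on every row reproduces the table of h exactly.

3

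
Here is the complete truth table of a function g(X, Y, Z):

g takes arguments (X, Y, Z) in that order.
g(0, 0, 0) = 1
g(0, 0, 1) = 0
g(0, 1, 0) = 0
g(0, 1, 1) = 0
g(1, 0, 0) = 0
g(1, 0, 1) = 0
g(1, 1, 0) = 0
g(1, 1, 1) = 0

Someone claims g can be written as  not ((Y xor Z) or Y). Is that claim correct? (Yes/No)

No

Check the formula against g row by row:
  X=0, Y=0, Z=0: formula gives 1, g = 1 ✓
  X=0, Y=0, Z=1: formula gives 0, g = 0 ✓
  X=0, Y=1, Z=0: formula gives 0, g = 0 ✓
  X=0, Y=1, Z=1: formula gives 0, g = 0 ✓
  X=1, Y=0, Z=0: formula gives 1, but g = 0 ✗
Row (1,0,0) is a counterexample, so the formula is not equivalent to g.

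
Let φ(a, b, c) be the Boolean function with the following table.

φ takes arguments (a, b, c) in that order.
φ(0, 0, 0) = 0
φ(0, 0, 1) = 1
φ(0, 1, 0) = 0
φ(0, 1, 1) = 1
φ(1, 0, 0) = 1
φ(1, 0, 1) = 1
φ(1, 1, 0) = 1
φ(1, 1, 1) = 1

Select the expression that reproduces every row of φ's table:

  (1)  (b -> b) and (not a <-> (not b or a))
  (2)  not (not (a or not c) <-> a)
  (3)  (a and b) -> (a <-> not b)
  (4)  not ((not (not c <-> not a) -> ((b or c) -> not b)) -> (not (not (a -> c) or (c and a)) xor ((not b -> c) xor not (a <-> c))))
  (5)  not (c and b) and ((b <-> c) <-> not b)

2

(1): at (0,0,0) it gives 1, but φ = 0 — eliminated.
(3): at (0,0,0) it gives 1, but φ = 0 — eliminated.
(4): at (0,0,1) it gives 0, but φ = 1 — eliminated.
(5): at (0,0,0) it gives 1, but φ = 0 — eliminated.
Only (2) survives; checking it on all 8 rows confirms it matches φ.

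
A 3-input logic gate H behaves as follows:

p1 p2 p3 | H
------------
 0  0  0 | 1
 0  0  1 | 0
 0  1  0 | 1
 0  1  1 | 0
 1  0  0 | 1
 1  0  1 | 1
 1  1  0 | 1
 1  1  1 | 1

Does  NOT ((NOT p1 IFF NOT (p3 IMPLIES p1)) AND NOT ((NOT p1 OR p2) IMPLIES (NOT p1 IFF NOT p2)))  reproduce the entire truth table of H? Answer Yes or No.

No

Test each input against both H and the formula:
  p1=0, p2=0, p3=0: formula gives 1, H = 1 ✓
  p1=0, p2=0, p3=1: formula gives 1, but H = 0 ✗
Row (0,0,1) is a counterexample, so the formula is not equivalent to H.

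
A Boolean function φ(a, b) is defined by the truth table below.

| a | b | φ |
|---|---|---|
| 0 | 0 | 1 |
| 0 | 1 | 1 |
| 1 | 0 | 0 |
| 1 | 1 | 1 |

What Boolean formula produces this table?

φ is 0 on exactly one input, (1,0), whose minterm is a·¬b. So φ is the negation of that single conjunction.

φ(a, b) = ¬(a ∧ ¬b)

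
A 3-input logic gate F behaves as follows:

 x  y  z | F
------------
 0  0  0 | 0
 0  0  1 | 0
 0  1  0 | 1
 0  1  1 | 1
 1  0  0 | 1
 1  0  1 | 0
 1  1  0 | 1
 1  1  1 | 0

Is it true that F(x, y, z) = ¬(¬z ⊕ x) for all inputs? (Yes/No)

No

Evaluate ¬(¬z ⊕ x) on each row and compare to F:
  x=0, y=0, z=0: formula gives 0, F = 0 ✓
  x=0, y=0, z=1: formula gives 1, but F = 0 ✗
Since they disagree at (0,0,1), the expression is not a correct formula for F.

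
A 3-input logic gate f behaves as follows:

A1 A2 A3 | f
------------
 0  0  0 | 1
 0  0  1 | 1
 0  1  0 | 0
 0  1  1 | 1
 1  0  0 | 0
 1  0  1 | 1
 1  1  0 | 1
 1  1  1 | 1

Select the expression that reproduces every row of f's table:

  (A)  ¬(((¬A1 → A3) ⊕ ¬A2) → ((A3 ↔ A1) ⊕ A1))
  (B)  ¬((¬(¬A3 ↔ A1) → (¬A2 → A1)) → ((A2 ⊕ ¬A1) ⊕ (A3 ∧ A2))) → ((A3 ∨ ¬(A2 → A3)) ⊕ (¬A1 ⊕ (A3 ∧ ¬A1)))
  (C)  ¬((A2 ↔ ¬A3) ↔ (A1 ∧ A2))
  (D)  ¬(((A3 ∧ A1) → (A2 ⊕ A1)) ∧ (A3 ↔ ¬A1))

B

(A) fails at (0,0,0): the formula yields 0, f is 1.
(C) fails at (0,0,0): the formula yields 0, f is 1.
(D) fails at (0,0,1): the formula yields 0, f is 1.
(B) is the remaining candidate, and it agrees with f on all 8 inputs.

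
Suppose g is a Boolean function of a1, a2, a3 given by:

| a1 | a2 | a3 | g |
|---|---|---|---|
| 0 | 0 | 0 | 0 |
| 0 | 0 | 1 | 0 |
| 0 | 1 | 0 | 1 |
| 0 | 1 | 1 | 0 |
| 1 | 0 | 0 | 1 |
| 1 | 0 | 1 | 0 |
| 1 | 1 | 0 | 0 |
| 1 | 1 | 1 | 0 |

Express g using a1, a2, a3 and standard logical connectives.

g(a1, a2, a3) = ((¬a1 ∧ a2) ∧ ¬a3) ∨ ((a1 ∧ ¬a2) ∧ ¬a3)

g=1 on 2 inputs: (0,1,0), (1,0,0). Reading each as a conjunction of literals (¬a1·a2·¬a3, a1·¬a2·¬a3) and taking the OR gives the canonical DNF.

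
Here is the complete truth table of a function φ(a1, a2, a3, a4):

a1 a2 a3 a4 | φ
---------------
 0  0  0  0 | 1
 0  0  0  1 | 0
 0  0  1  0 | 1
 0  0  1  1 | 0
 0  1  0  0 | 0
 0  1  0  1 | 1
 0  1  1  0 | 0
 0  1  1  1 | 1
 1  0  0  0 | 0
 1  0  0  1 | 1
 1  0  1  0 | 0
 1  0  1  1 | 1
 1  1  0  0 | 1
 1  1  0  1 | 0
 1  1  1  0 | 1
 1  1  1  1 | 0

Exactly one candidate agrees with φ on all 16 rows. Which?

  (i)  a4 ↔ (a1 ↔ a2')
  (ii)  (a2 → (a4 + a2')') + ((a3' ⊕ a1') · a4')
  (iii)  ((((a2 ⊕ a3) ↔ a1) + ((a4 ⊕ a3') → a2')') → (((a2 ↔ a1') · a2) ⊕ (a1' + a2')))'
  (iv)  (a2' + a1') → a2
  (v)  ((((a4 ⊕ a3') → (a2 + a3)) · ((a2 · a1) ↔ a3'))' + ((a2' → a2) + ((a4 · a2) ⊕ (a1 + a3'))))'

(ii) disagrees with φ on (0,0,0,1) (formula → 1, table → 0); rule it out.
(iii) disagrees with φ on (0,0,0,0) (formula → 0, table → 1); rule it out.
(iv) disagrees with φ on (0,0,0,0) (formula → 0, table → 1); rule it out.
(v) disagrees with φ on (0,0,0,0) (formula → 0, table → 1); rule it out.
Only (i) survives; checking it on all 16 rows confirms it matches φ.

i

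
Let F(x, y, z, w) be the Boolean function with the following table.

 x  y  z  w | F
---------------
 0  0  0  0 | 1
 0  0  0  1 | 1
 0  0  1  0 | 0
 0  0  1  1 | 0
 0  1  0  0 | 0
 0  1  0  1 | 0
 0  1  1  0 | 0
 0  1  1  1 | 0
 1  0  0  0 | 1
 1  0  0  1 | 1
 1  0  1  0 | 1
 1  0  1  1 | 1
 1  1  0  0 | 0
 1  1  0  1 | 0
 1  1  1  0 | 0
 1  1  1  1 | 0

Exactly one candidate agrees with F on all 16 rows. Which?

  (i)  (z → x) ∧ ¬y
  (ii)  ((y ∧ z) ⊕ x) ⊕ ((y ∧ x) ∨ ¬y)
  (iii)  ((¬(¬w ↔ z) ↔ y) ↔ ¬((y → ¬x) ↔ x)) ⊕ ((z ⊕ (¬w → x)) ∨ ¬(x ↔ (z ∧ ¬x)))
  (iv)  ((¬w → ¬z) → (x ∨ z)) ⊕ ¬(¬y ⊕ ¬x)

i

(ii) fails at (0,0,1,0): the formula yields 1, F is 0.
(iii) fails at (0,0,0,0): the formula yields 0, F is 1.
(iv) fails at (0,1,1,0): the formula yields 1, F is 0.
Only (i) survives; checking it on all 16 rows confirms it matches F.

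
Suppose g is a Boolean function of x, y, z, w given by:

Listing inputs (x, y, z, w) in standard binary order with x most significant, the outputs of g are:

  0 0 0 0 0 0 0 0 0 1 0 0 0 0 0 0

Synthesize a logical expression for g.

g is 1 on exactly one input, (1,0,0,1), whose minterm is x·¬y·¬z·w. So g is just that conjunction.

g(x, y, z, w) = ((x · y') · z') · w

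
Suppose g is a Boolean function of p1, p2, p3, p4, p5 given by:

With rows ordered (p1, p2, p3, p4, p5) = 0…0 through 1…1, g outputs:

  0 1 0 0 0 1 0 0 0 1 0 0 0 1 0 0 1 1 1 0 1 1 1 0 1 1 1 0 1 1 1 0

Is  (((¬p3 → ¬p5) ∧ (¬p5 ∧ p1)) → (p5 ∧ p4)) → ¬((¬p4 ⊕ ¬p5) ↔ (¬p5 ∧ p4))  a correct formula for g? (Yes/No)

Yes

Evaluate (((¬p3 → ¬p5) ∧ (¬p5 ∧ p1)) → (p5 ∧ p4)) → ¬((¬p4 ⊕ ¬p5) ↔ (¬p5 ∧ p4)) on each row and compare to g:
  p1=0, p2=0, p3=0, p4=0, p5=0: formula gives 0, g = 0 ✓
  p1=0, p2=0, p3=0, p4=0, p5=1: formula gives 1, g = 1 ✓
  p1=0, p2=0, p3=0, p4=1, p5=0: formula gives 0, g = 0 ✓
  p1=0, p2=0, p3=0, p4=1, p5=1: formula gives 0, g = 0 ✓
  … (the remaining 28 rows also agree.)
No disagreement on any input; they are logically equivalent.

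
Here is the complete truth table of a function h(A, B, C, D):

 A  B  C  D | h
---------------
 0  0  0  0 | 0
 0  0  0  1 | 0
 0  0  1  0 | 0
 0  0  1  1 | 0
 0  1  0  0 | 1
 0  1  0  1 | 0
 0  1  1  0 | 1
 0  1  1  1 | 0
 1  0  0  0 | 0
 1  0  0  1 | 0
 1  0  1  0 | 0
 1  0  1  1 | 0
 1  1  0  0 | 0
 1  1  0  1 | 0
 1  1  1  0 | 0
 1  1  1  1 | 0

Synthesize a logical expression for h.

h=1 on 2 inputs: (0,1,0,0), (0,1,1,0). Reading each as a conjunction of literals (¬A·B·¬C·¬D, ¬A·B·C·¬D) and taking the OR gives the canonical DNF.

h(A, B, C, D) = (((¬A ∧ B) ∧ ¬C) ∧ ¬D) ∨ (((¬A ∧ B) ∧ C) ∧ ¬D)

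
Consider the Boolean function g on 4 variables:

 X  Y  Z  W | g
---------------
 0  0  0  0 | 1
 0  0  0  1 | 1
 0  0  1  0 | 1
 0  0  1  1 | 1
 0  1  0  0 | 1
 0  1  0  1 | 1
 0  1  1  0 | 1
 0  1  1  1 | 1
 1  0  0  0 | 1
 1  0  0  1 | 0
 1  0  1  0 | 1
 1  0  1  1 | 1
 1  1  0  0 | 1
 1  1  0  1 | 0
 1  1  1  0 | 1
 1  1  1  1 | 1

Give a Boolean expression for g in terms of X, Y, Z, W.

g is 0 on only 2 rows — (1,0,0,1), (1,1,0,1). Writing each as a minterm (X·¬Y·¬Z·W, X·Y·¬Z·W) and OR-ing them characterizes exactly where g=0, so g is the negation of that disjunction.

g(X, Y, Z, W) = not ((((X and not Y) and not Z) and W) or (((X and Y) and not Z) and W))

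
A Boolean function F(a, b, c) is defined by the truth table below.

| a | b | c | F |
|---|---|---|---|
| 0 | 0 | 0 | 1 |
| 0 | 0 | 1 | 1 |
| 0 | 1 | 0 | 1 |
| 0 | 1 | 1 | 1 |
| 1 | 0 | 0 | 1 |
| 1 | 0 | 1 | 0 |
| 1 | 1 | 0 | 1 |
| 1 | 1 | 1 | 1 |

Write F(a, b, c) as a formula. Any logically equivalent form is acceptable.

Only row (1,0,1) gives 0. So F is 1 everywhere except there — the complement of the minterm a·¬b·c.

F(a, b, c) = ~((a & ~b) & c)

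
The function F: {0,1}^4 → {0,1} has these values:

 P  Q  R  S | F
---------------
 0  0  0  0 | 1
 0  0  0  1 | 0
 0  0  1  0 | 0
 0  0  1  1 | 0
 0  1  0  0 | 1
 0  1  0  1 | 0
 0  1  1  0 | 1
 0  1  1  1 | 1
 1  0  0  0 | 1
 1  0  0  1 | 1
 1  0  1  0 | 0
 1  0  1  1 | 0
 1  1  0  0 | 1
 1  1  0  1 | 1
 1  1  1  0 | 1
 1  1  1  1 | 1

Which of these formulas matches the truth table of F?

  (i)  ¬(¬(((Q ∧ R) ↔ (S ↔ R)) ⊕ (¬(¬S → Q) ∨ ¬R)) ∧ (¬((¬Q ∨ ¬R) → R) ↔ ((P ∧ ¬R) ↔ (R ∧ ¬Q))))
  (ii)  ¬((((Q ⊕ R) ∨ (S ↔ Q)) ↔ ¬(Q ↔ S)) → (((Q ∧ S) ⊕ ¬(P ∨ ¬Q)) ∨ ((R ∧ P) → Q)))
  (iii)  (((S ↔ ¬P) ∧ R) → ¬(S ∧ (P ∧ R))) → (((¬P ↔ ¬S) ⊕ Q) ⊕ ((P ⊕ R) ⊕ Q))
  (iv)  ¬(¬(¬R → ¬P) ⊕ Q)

(ii): at (0,0,0,0) it gives 0, but F = 1 — eliminated.
(iii): at (0,0,1,1) it gives 1, but F = 0 — eliminated.
(iv): at (0,0,0,1) it gives 1, but F = 0 — eliminated.
Only (i) survives; checking it on all 16 rows confirms it matches F.

i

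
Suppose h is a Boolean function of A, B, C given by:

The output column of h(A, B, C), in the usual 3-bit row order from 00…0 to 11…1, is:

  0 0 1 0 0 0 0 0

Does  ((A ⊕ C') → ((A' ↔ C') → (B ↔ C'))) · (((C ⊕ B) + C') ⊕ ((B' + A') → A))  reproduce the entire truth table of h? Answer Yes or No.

Evaluate ((A ⊕ C') → ((A' ↔ C') → (B ↔ C'))) · (((C ⊕ B) + C') ⊕ ((B' + A') → A)) on each row and compare to h:
  A=0, B=0, C=0: formula gives 0, h = 0 ✓
  A=0, B=0, C=1: formula gives 1, but h = 0 ✗
A single disagreement suffices: at (0,0,1) they differ, so the formula does not compute h.

No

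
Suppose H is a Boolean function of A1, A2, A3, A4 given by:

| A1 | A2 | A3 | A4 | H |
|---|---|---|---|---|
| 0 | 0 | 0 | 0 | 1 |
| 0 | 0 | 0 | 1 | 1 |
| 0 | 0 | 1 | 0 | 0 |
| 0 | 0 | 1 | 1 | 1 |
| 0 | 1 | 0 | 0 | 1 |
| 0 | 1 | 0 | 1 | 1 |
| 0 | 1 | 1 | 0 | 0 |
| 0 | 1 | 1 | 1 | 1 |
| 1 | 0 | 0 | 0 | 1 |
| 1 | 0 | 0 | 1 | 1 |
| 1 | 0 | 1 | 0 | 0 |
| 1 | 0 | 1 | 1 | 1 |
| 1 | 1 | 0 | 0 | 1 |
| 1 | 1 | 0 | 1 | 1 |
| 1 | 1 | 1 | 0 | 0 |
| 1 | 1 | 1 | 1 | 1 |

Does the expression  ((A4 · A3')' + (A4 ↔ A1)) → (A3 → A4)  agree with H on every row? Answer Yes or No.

Yes

Test each input against both H and the formula:
  A1=0, A2=0, A3=0, A4=0: formula gives 1, H = 1 ✓
  A1=0, A2=0, A3=0, A4=1: formula gives 1, H = 1 ✓
  A1=0, A2=0, A3=1, A4=0: formula gives 0, H = 0 ✓
  A1=0, A2=0, A3=1, A4=1: formula gives 1, H = 1 ✓
  …and likewise for the remaining 12 rows.
No disagreement on any input; they are logically equivalent.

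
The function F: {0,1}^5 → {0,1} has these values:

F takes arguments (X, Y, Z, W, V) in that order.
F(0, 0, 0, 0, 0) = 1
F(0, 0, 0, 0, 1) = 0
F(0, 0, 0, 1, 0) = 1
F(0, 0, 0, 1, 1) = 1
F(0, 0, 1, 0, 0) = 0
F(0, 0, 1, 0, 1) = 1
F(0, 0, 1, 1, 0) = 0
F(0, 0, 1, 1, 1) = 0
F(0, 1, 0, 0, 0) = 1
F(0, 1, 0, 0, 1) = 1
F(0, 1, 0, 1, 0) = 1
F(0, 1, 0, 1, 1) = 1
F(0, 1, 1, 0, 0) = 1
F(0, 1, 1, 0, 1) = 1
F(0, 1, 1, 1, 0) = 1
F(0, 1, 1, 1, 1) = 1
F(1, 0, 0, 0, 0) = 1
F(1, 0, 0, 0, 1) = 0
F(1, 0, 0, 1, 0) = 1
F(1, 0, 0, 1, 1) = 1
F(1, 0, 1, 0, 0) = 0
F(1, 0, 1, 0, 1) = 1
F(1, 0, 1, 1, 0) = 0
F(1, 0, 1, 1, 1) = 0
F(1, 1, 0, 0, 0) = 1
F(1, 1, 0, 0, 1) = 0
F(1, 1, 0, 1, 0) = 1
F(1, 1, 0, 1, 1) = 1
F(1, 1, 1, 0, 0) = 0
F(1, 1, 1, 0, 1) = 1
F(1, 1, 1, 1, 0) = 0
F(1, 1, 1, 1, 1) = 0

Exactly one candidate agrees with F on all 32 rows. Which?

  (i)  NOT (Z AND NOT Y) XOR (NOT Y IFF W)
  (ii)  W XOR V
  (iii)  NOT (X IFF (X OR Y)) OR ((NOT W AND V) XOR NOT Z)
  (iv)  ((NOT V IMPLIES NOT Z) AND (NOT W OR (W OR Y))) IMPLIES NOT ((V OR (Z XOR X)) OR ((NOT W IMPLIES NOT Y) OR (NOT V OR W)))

(i): at (0,0,0,0,1) it gives 1, but F = 0 — eliminated.
(ii): at (0,0,0,0,0) it gives 0, but F = 1 — eliminated.
(iv): at (0,0,0,0,0) it gives 0, but F = 1 — eliminated.
Only (iii) survives; checking it on all 32 rows confirms it matches F.

iii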